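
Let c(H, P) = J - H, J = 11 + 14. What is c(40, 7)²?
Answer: 225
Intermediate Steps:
J = 25
c(H, P) = 25 - H
c(40, 7)² = (25 - 1*40)² = (25 - 40)² = (-15)² = 225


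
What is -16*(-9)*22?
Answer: 3168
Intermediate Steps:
-16*(-9)*22 = 144*22 = 3168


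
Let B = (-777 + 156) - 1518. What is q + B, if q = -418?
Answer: -2557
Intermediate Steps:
B = -2139 (B = -621 - 1518 = -2139)
q + B = -418 - 2139 = -2557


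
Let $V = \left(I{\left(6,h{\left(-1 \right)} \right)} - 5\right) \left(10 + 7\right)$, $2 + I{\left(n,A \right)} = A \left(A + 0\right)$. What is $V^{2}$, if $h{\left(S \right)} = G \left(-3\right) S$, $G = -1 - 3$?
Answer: $5424241$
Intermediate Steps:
$G = -4$ ($G = -1 - 3 = -4$)
$h{\left(S \right)} = 12 S$ ($h{\left(S \right)} = \left(-4\right) \left(-3\right) S = 12 S$)
$I{\left(n,A \right)} = -2 + A^{2}$ ($I{\left(n,A \right)} = -2 + A \left(A + 0\right) = -2 + A A = -2 + A^{2}$)
$V = 2329$ ($V = \left(\left(-2 + \left(12 \left(-1\right)\right)^{2}\right) - 5\right) \left(10 + 7\right) = \left(\left(-2 + \left(-12\right)^{2}\right) - 5\right) 17 = \left(\left(-2 + 144\right) - 5\right) 17 = \left(142 - 5\right) 17 = 137 \cdot 17 = 2329$)
$V^{2} = 2329^{2} = 5424241$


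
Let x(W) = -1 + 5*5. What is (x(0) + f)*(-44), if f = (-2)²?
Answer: -1232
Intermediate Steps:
f = 4
x(W) = 24 (x(W) = -1 + 25 = 24)
(x(0) + f)*(-44) = (24 + 4)*(-44) = 28*(-44) = -1232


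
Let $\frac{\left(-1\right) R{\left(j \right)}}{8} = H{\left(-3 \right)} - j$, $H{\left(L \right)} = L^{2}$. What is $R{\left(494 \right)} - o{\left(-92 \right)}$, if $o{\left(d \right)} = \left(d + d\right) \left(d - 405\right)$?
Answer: $-87568$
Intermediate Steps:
$o{\left(d \right)} = 2 d \left(-405 + d\right)$
$R{\left(j \right)} = -72 + 8 j$ ($R{\left(j \right)} = - 8 \left(\left(-3\right)^{2} - j\right) = - 8 \left(9 - j\right) = -72 + 8 j$)
$R{\left(494 \right)} - o{\left(-92 \right)} = \left(-72 + 8 \cdot 494\right) - 2 \left(-92\right) \left(-405 - 92\right) = \left(-72 + 3952\right) - 2 \left(-92\right) \left(-497\right) = 3880 - 91448 = -87568$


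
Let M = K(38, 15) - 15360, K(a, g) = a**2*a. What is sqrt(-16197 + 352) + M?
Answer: 39512 + I*sqrt(15845) ≈ 39512.0 + 125.88*I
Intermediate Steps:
K(a, g) = a**3
M = 39512 (M = 38**3 - 15360 = 54872 - 15360 = 39512)
sqrt(-16197 + 352) + M = sqrt(-16197 + 352) + 39512 = sqrt(-15845) + 39512 = I*sqrt(15845) + 39512 = 39512 + I*sqrt(15845)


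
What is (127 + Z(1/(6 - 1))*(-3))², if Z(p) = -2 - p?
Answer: 446224/25 ≈ 17849.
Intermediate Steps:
(127 + Z(1/(6 - 1))*(-3))² = (127 + (-2 - 1/(6 - 1))*(-3))² = (127 + (-2 - 1/5)*(-3))² = (127 + (-2 - 1*⅕)*(-3))² = (127 + (-2 - ⅕)*(-3))² = (127 - 11/5*(-3))² = (127 + 33/5)² = (668/5)² = 446224/25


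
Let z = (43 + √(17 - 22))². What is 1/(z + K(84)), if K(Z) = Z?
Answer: 482/938541 - 43*I*√5/1877082 ≈ 0.00051356 - 5.1224e-5*I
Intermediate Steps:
z = (43 + I*√5)² (z = (43 + √(-5))² = (43 + I*√5)² ≈ 1844.0 + 192.3*I)
1/(z + K(84)) = 1/((43 + I*√5)² + 84) = 1/(84 + (43 + I*√5)²)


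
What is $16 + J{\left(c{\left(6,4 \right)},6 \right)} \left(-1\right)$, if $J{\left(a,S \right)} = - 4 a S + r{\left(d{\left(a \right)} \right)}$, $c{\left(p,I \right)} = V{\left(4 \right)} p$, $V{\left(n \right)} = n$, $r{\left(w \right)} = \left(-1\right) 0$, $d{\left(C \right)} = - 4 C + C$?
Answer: $592$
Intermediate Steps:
$d{\left(C \right)} = - 3 C$
$r{\left(w \right)} = 0$
$c{\left(p,I \right)} = 4 p$
$J{\left(a,S \right)} = - 4 S a$ ($J{\left(a,S \right)} = - 4 a S + 0 = - 4 S a + 0 = - 4 S a$)
$16 + J{\left(c{\left(6,4 \right)},6 \right)} \left(-1\right) = 16 + \left(-4\right) 6 \cdot 4 \cdot 6 \left(-1\right) = 16 + \left(-4\right) 6 \cdot 24 \left(-1\right) = 16 - -576 = 16 + 576 = 592$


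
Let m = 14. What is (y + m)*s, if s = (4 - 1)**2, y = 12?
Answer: 234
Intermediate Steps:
s = 9 (s = 3**2 = 9)
(y + m)*s = (12 + 14)*9 = 26*9 = 234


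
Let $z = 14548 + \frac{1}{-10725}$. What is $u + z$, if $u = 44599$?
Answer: $\frac{634351574}{10725} \approx 59147.0$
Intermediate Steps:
$z = \frac{156027299}{10725}$ ($z = 14548 - \frac{1}{10725} = \frac{156027299}{10725} \approx 14548.0$)
$u + z = 44599 + \frac{156027299}{10725} = \frac{634351574}{10725}$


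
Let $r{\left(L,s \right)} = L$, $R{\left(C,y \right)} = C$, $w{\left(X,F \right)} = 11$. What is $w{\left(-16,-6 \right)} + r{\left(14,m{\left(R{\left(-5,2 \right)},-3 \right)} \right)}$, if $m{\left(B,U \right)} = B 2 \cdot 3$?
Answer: $25$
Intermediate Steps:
$m{\left(B,U \right)} = 6 B$ ($m{\left(B,U \right)} = 2 B 3 = 6 B$)
$w{\left(-16,-6 \right)} + r{\left(14,m{\left(R{\left(-5,2 \right)},-3 \right)} \right)} = 11 + 14 = 25$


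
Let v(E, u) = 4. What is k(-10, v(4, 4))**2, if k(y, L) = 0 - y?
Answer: 100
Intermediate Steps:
k(y, L) = -y
k(-10, v(4, 4))**2 = (-1*(-10))**2 = 10**2 = 100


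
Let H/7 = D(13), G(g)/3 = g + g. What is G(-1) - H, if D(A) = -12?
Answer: 78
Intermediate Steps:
G(g) = 6*g (G(g) = 3*(g + g) = 3*(2*g) = 6*g)
H = -84 (H = 7*(-12) = -84)
G(-1) - H = 6*(-1) - 1*(-84) = -6 + 84 = 78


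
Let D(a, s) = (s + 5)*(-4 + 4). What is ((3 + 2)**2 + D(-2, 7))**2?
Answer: 625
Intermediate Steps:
D(a, s) = 0 (D(a, s) = (5 + s)*0 = 0)
((3 + 2)**2 + D(-2, 7))**2 = ((3 + 2)**2 + 0)**2 = (5**2 + 0)**2 = (25 + 0)**2 = 25**2 = 625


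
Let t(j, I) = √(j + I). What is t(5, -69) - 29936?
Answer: -29936 + 8*I ≈ -29936.0 + 8.0*I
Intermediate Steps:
t(j, I) = √(I + j)
t(5, -69) - 29936 = √(-69 + 5) - 29936 = √(-64) - 29936 = 8*I - 29936 = -29936 + 8*I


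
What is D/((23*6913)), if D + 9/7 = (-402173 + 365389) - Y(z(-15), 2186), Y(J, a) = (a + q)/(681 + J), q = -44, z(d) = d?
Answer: -307362/1328411 ≈ -0.23138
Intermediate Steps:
Y(J, a) = (-44 + a)/(681 + J) (Y(J, a) = (a - 44)/(681 + J) = (-44 + a)/(681 + J))
D = -9528222/259 (D = -9/7 + ((-402173 + 365389) - (-44 + 2186)/(681 - 15)) = -9/7 + (-36784 - 2142/666) = -9/7 + (-36784 - 1*119/37) = -9/7 + (-36784 - 119/37) = -9/7 - 1361127/37 = -9528222/259 ≈ -36789.)
D/((23*6913)) = -9528222/(259*(23*6913)) = -9528222/259/158999 = -9528222/259*1/158999 = -307362/1328411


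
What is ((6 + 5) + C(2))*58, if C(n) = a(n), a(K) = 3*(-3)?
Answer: 116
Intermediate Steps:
a(K) = -9
C(n) = -9
((6 + 5) + C(2))*58 = ((6 + 5) - 9)*58 = (11 - 9)*58 = 2*58 = 116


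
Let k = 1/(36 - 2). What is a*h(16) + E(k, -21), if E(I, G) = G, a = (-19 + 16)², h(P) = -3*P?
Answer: -453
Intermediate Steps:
k = 1/34 ≈ 0.029412
a = 9 (a = (-3)² = 9)
a*h(16) + E(k, -21) = 9*(-3*16) - 21 = 9*(-48) - 21 = -432 - 21 = -453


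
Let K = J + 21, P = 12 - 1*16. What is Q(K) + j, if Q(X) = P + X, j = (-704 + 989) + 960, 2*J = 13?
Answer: 2537/2 ≈ 1268.5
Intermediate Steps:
P = -4 (P = 12 - 16 = -4)
J = 13/2 (J = (½)*13 = 13/2 ≈ 6.5000)
K = 55/2 (K = 13/2 + 21 = 55/2 ≈ 27.500)
j = 1245 (j = 285 + 960 = 1245)
Q(X) = -4 + X
Q(K) + j = (-4 + 55/2) + 1245 = 47/2 + 1245 = 2537/2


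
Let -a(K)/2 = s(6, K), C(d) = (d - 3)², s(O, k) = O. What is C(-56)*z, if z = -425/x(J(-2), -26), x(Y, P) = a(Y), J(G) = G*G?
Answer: 1479425/12 ≈ 1.2329e+5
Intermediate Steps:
C(d) = (-3 + d)²
a(K) = -12 (a(K) = -2*6 = -12)
J(G) = G²
x(Y, P) = -12
z = 425/12 (z = -425/(-12) = -425*(-1/12) = 425/12 ≈ 35.417)
C(-56)*z = (-3 - 56)²*(425/12) = (-59)²*(425/12) = 3481*(425/12) = 1479425/12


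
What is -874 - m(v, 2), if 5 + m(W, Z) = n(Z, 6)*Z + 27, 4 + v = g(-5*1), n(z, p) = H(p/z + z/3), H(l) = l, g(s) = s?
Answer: -2710/3 ≈ -903.33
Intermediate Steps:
n(z, p) = z/3 + p/z (n(z, p) = p/z + z/3 = z/3 + p/z)
v = -9 (v = -4 - 5*1 = -4 - 5 = -9)
m(W, Z) = 22 + Z*(6/Z + Z/3) (m(W, Z) = -5 + ((Z/3 + 6/Z)*Z + 27) = -5 + ((6/Z + Z/3)*Z + 27) = -5 + (Z*(6/Z + Z/3) + 27) = -5 + (27 + Z*(6/Z + Z/3)) = 22 + Z*(6/Z + Z/3))
-874 - m(v, 2) = -874 - (28 + (1/3)*2**2) = -874 - (28 + (1/3)*4) = -874 - (28 + 4/3) = -874 - 1*88/3 = -874 - 88/3 = -2710/3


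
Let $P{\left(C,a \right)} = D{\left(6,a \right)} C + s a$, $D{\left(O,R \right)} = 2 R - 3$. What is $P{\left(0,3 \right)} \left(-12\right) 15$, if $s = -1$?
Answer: $540$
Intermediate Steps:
$D{\left(O,R \right)} = -3 + 2 R$
$P{\left(C,a \right)} = - a + C \left(-3 + 2 a\right)$ ($P{\left(C,a \right)} = \left(-3 + 2 a\right) C - a = C \left(-3 + 2 a\right) - a = - a + C \left(-3 + 2 a\right)$)
$P{\left(0,3 \right)} \left(-12\right) 15 = \left(\left(-1\right) 3 + 0 \left(-3 + 2 \cdot 3\right)\right) \left(-12\right) 15 = \left(-3 + 0 \left(-3 + 6\right)\right) \left(-12\right) 15 = \left(-3 + 0 \cdot 3\right) \left(-12\right) 15 = \left(-3 + 0\right) \left(-12\right) 15 = \left(-3\right) \left(-12\right) 15 = 36 \cdot 15 = 540$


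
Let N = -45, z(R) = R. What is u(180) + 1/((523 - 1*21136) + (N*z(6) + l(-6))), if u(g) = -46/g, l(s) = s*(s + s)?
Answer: -159581/624330 ≈ -0.25560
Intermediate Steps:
l(s) = 2*s² (l(s) = s*(2*s) = 2*s²)
u(180) + 1/((523 - 1*21136) + (N*z(6) + l(-6))) = -46/180 + 1/((523 - 1*21136) + (-45*6 + 2*(-6)²)) = -46*1/180 + 1/((523 - 21136) + (-270 + 2*36)) = -23/90 + 1/(-20613 + (-270 + 72)) = -23/90 + 1/(-20613 - 198) = -23/90 + 1/(-20811) = -23/90 - 1/20811 = -159581/624330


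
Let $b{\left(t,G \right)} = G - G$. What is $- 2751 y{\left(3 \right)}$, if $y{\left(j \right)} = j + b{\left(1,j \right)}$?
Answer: $-8253$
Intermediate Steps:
$b{\left(t,G \right)} = 0$
$y{\left(j \right)} = j$ ($y{\left(j \right)} = j + 0 = j$)
$- 2751 y{\left(3 \right)} = \left(-2751\right) 3 = -8253$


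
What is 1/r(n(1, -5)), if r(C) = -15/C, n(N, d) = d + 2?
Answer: ⅕ ≈ 0.20000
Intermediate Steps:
n(N, d) = 2 + d
1/r(n(1, -5)) = 1/(-15/(2 - 5)) = 1/(-15/(-3)) = 1/(-15*(-⅓)) = 1/5 = ⅕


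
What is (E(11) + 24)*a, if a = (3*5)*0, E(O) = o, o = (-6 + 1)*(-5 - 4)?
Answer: 0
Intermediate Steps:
o = 45 (o = -5*(-9) = 45)
E(O) = 45
a = 0 (a = 15*0 = 0)
(E(11) + 24)*a = (45 + 24)*0 = 69*0 = 0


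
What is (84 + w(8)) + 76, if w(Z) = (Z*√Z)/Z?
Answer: 160 + 2*√2 ≈ 162.83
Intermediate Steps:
w(Z) = √Z (w(Z) = Z^(3/2)/Z = √Z)
(84 + w(8)) + 76 = (84 + √8) + 76 = (84 + 2*√2) + 76 = 160 + 2*√2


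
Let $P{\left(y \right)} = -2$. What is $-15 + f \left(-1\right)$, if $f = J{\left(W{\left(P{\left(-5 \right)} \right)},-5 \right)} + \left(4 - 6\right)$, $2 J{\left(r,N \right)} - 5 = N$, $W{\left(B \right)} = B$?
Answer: $-13$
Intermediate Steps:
$J{\left(r,N \right)} = \frac{5}{2} + \frac{N}{2}$
$f = -2$ ($f = \left(\frac{5}{2} + \frac{1}{2} \left(-5\right)\right) + \left(4 - 6\right) = \left(\frac{5}{2} - \frac{5}{2}\right) + \left(4 - 6\right) = 0 - 2 = -2$)
$-15 + f \left(-1\right) = -15 - -2 = -15 + 2 = -13$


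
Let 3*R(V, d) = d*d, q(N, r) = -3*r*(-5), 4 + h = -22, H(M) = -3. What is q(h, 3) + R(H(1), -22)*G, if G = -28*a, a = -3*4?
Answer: 54253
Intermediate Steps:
h = -26 (h = -4 - 22 = -26)
q(N, r) = 15*r
R(V, d) = d²/3 (R(V, d) = (d*d)/3 = d²/3)
a = -12
G = 336 (G = -28*(-12) = 336)
q(h, 3) + R(H(1), -22)*G = 15*3 + ((⅓)*(-22)²)*336 = 45 + ((⅓)*484)*336 = 45 + (484/3)*336 = 45 + 54208 = 54253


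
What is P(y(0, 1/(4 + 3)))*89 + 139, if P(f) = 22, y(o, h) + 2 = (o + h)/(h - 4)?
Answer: 2097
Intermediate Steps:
y(o, h) = -2 + (h + o)/(-4 + h) (y(o, h) = -2 + (o + h)/(h - 4) = -2 + (h + o)/(-4 + h))
P(y(0, 1/(4 + 3)))*89 + 139 = 22*89 + 139 = 1958 + 139 = 2097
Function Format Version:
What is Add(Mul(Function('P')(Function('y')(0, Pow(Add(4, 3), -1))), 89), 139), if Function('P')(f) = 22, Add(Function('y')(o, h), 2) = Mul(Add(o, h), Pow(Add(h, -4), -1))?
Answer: 2097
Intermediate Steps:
Function('y')(o, h) = Add(-2, Mul(Pow(Add(-4, h), -1), Add(h, o))) (Function('y')(o, h) = Add(-2, Mul(Add(o, h), Pow(Add(h, -4), -1))) = Add(-2, Mul(Add(h, o), Pow(Add(-4, h), -1))) = Add(-2, Mul(Pow(Add(-4, h), -1), Add(h, o))))
Add(Mul(Function('P')(Function('y')(0, Pow(Add(4, 3), -1))), 89), 139) = Add(Mul(22, 89), 139) = Add(1958, 139) = 2097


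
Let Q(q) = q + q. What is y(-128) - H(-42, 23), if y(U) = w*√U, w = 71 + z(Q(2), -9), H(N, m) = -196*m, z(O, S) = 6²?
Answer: 4508 + 856*I*√2 ≈ 4508.0 + 1210.6*I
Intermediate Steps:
Q(q) = 2*q
z(O, S) = 36
w = 107 (w = 71 + 36 = 107)
y(U) = 107*√U
y(-128) - H(-42, 23) = 107*√(-128) - (-196)*23 = 107*(8*I*√2) - 1*(-4508) = 856*I*√2 + 4508 = 4508 + 856*I*√2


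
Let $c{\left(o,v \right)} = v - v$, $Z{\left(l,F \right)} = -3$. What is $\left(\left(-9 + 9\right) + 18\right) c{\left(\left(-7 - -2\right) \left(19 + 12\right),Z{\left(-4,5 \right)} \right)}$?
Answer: $0$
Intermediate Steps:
$c{\left(o,v \right)} = 0$
$\left(\left(-9 + 9\right) + 18\right) c{\left(\left(-7 - -2\right) \left(19 + 12\right),Z{\left(-4,5 \right)} \right)} = \left(\left(-9 + 9\right) + 18\right) 0 = \left(0 + 18\right) 0 = 18 \cdot 0 = 0$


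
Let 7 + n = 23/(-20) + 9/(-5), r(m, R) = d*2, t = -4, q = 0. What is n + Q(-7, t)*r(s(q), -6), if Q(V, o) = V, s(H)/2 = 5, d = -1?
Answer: 81/20 ≈ 4.0500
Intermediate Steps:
s(H) = 10 (s(H) = 2*5 = 10)
r(m, R) = -2 (r(m, R) = -1*2 = -2)
n = -199/20 (n = -7 + (23/(-20) + 9/(-5)) = -7 + (23*(-1/20) + 9*(-1/5)) = -7 + (-23/20 - 9/5) = -7 - 59/20 = -199/20 ≈ -9.9500)
n + Q(-7, t)*r(s(q), -6) = -199/20 - 7*(-2) = -199/20 + 14 = 81/20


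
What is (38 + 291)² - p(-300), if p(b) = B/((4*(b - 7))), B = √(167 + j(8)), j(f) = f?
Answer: 108241 + 5*√7/1228 ≈ 1.0824e+5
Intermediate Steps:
B = 5*√7 (B = √(167 + 8) = √175 = 5*√7 ≈ 13.229)
p(b) = 5*√7/(-28 + 4*b) (p(b) = (5*√7)/((4*(b - 7))) = (5*√7)/((4*(-7 + b))) = (5*√7)/(-28 + 4*b) = 5*√7/(-28 + 4*b))
(38 + 291)² - p(-300) = (38 + 291)² - 5*√7/(4*(-7 - 300)) = 329² - 5*√7/(4*(-307)) = 108241 - 5*√7*(-1)/(4*307) = 108241 - (-5)*√7/1228 = 108241 + 5*√7/1228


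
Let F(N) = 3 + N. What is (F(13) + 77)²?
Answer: 8649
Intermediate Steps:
(F(13) + 77)² = ((3 + 13) + 77)² = (16 + 77)² = 93² = 8649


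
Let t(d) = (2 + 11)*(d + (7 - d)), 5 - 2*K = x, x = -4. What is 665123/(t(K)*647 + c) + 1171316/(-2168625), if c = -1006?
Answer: 1374617137639/125500497375 ≈ 10.953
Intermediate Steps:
K = 9/2 (K = 5/2 - ½*(-4) = 5/2 + 2 = 9/2 ≈ 4.5000)
t(d) = 91 (t(d) = 13*7 = 91)
665123/(t(K)*647 + c) + 1171316/(-2168625) = 665123/(91*647 - 1006) + 1171316/(-2168625) = 665123/(58877 - 1006) + 1171316*(-1/2168625) = 665123/57871 - 1171316/2168625 = 1374617137639/125500497375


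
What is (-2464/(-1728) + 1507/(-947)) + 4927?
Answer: 251948467/51138 ≈ 4926.8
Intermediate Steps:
(-2464/(-1728) + 1507/(-947)) + 4927 = (-2464*(-1/1728) + 1507*(-1/947)) + 4927 = (77/54 - 1507/947) + 4927 = -8459/51138 + 4927 = 251948467/51138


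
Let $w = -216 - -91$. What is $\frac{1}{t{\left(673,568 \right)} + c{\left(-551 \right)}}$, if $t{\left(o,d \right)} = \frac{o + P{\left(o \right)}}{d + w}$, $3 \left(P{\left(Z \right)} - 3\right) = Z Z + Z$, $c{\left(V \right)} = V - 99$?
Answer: $- \frac{1329}{408220} \approx -0.0032556$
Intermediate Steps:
$c{\left(V \right)} = -99 + V$ ($c{\left(V \right)} = V - 99 = -99 + V$)
$P{\left(Z \right)} = 3 + \frac{Z}{3} + \frac{Z^{2}}{3}$ ($P{\left(Z \right)} = 3 + \frac{Z Z + Z}{3} = 3 + \frac{Z^{2} + Z}{3} = 3 + \frac{Z + Z^{2}}{3} = 3 + \left(\frac{Z}{3} + \frac{Z^{2}}{3}\right) = 3 + \frac{Z}{3} + \frac{Z^{2}}{3}$)
$w = -125$ ($w = -216 + 91 = -125$)
$t{\left(o,d \right)} = \frac{3 + \frac{o^{2}}{3} + \frac{4 o}{3}}{-125 + d}$ ($t{\left(o,d \right)} = \frac{o + \left(3 + \frac{o}{3} + \frac{o^{2}}{3}\right)}{d - 125} = \frac{3 + \frac{o^{2}}{3} + \frac{4 o}{3}}{-125 + d}$)
$\frac{1}{t{\left(673,568 \right)} + c{\left(-551 \right)}} = \frac{1}{\frac{9 + 673^{2} + 4 \cdot 673}{3 \left(-125 + 568\right)} - 650} = \frac{1}{\frac{9 + 452929 + 2692}{3 \cdot 443} - 650} = \frac{1}{\frac{1}{3} \cdot \frac{1}{443} \cdot 455630 - 650} = \frac{1}{\frac{455630}{1329} - 650} = \frac{1}{- \frac{408220}{1329}} = - \frac{1329}{408220}$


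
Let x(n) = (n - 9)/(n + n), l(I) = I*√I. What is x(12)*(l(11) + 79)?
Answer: 79/8 + 11*√11/8 ≈ 14.435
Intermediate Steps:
l(I) = I^(3/2)
x(n) = (-9 + n)/(2*n) (x(n) = (-9 + n)/((2*n)) = (-9 + n)*(1/(2*n)) = (-9 + n)/(2*n))
x(12)*(l(11) + 79) = ((½)*(-9 + 12)/12)*(11^(3/2) + 79) = ((½)*(1/12)*3)*(11*√11 + 79) = (79 + 11*√11)/8 = 79/8 + 11*√11/8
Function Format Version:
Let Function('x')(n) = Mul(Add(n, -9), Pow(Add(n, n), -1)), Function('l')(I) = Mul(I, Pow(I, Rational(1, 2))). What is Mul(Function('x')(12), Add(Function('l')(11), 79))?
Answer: Add(Rational(79, 8), Mul(Rational(11, 8), Pow(11, Rational(1, 2)))) ≈ 14.435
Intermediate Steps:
Function('l')(I) = Pow(I, Rational(3, 2))
Function('x')(n) = Mul(Rational(1, 2), Pow(n, -1), Add(-9, n)) (Function('x')(n) = Mul(Add(-9, n), Pow(Mul(2, n), -1)) = Mul(Add(-9, n), Mul(Rational(1, 2), Pow(n, -1))) = Mul(Rational(1, 2), Pow(n, -1), Add(-9, n)))
Mul(Function('x')(12), Add(Function('l')(11), 79)) = Mul(Mul(Rational(1, 2), Pow(12, -1), Add(-9, 12)), Add(Pow(11, Rational(3, 2)), 79)) = Mul(Mul(Rational(1, 2), Rational(1, 12), 3), Add(Mul(11, Pow(11, Rational(1, 2))), 79)) = Mul(Rational(1, 8), Add(79, Mul(11, Pow(11, Rational(1, 2))))) = Add(Rational(79, 8), Mul(Rational(11, 8), Pow(11, Rational(1, 2))))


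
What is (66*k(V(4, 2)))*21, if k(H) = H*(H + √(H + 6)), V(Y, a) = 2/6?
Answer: 154 + 154*√57 ≈ 1316.7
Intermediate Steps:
V(Y, a) = ⅓ (V(Y, a) = 2*(⅙) = ⅓)
k(H) = H*(H + √(6 + H))
(66*k(V(4, 2)))*21 = (66*((⅓ + √(6 + ⅓))/3))*21 = (66*((⅓ + √(19/3))/3))*21 = (66*((⅓ + √57/3)/3))*21 = (66*(⅑ + √57/9))*21 = (22/3 + 22*√57/3)*21 = 154 + 154*√57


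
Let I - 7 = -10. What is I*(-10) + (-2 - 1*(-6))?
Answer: 34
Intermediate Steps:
I = -3 (I = 7 - 10 = -3)
I*(-10) + (-2 - 1*(-6)) = -3*(-10) + (-2 - 1*(-6)) = 30 + (-2 + 6) = 30 + 4 = 34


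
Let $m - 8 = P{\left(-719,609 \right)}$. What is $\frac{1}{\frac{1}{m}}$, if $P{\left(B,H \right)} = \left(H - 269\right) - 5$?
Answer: $343$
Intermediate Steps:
$P{\left(B,H \right)} = -274 + H$ ($P{\left(B,H \right)} = \left(-269 + H\right) - 5 = -274 + H$)
$m = 343$ ($m = 8 + \left(-274 + 609\right) = 8 + 335 = 343$)
$\frac{1}{\frac{1}{m}} = \frac{1}{\frac{1}{343}} = 343$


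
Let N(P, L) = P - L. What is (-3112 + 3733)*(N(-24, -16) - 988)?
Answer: -618516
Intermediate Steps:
(-3112 + 3733)*(N(-24, -16) - 988) = (-3112 + 3733)*((-24 - 1*(-16)) - 988) = 621*((-24 + 16) - 988) = 621*(-8 - 988) = 621*(-996) = -618516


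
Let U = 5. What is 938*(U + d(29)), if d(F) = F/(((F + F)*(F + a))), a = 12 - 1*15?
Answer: 122409/26 ≈ 4708.0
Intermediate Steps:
a = -3 (a = 12 - 15 = -3)
d(F) = 1/(2*(-3 + F)) (d(F) = F/(((F + F)*(F - 3))) = F/(((2*F)*(-3 + F))) = F/((2*F*(-3 + F))) = F*(1/(2*F*(-3 + F))) = 1/(2*(-3 + F)))
938*(U + d(29)) = 938*(5 + 1/(2*(-3 + 29))) = 938*(5 + (½)/26) = 938*(5 + (½)*(1/26)) = 938*(5 + 1/52) = 938*(261/52) = 122409/26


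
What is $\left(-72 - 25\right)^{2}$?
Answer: $9409$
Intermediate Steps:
$\left(-72 - 25\right)^{2} = \left(-97\right)^{2} = 9409$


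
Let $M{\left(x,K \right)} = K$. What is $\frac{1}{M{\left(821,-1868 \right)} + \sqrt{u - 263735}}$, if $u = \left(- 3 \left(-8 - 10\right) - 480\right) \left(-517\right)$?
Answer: $- \frac{1868}{3532917} - \frac{i \sqrt{43493}}{3532917} \approx -0.00052874 - 5.903 \cdot 10^{-5} i$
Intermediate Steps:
$u = 220242$ ($u = \left(\left(-3\right) \left(-18\right) - 480\right) \left(-517\right) = \left(54 - 480\right) \left(-517\right) = \left(-426\right) \left(-517\right) = 220242$)
$\frac{1}{M{\left(821,-1868 \right)} + \sqrt{u - 263735}} = \frac{1}{-1868 + \sqrt{220242 - 263735}} = \frac{1}{-1868 + \sqrt{-43493}} = \frac{1}{-1868 + i \sqrt{43493}}$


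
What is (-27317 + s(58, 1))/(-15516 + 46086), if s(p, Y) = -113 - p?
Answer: -13744/15285 ≈ -0.89918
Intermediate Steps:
(-27317 + s(58, 1))/(-15516 + 46086) = (-27317 + (-113 - 1*58))/(-15516 + 46086) = (-27317 + (-113 - 58))/30570 = (-27317 - 171)*(1/30570) = -27488*1/30570 = -13744/15285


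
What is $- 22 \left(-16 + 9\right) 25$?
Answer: $3850$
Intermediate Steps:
$- 22 \left(-16 + 9\right) 25 = \left(-22\right) \left(-7\right) 25 = 154 \cdot 25 = 3850$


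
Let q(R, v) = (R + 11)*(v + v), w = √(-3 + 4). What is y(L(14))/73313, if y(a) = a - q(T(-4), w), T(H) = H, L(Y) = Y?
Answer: 0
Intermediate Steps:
w = 1 (w = √1 = 1)
q(R, v) = 2*v*(11 + R) (q(R, v) = (11 + R)*(2*v) = 2*v*(11 + R))
y(a) = -14 + a (y(a) = a - 2*(11 - 4) = a - 2*7 = a - 1*14 = a - 14 = -14 + a)
y(L(14))/73313 = (-14 + 14)/73313 = 0*(1/73313) = 0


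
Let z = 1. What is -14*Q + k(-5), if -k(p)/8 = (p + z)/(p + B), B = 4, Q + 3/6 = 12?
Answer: -193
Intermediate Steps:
Q = 23/2 (Q = -½ + 12 = 23/2 ≈ 11.500)
k(p) = -8*(1 + p)/(4 + p) (k(p) = -8*(p + 1)/(p + 4) = -8*(1 + p)/(4 + p))
-14*Q + k(-5) = -14*23/2 + 8*(-1 - 1*(-5))/(4 - 5) = -161 + 8*(-1 + 5)/(-1) = -161 + 8*(-1)*4 = -161 - 32 = -193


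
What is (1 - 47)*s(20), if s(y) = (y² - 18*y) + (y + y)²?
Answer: -75440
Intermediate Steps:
s(y) = -18*y + 5*y² (s(y) = (y² - 18*y) + (2*y)² = (y² - 18*y) + 4*y² = -18*y + 5*y²)
(1 - 47)*s(20) = (1 - 47)*(20*(-18 + 5*20)) = -920*(-18 + 100) = -920*82 = -46*1640 = -75440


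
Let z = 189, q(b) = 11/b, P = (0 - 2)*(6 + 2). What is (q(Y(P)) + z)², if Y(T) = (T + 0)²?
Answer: 2342076025/65536 ≈ 35737.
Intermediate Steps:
P = -16 (P = -2*8 = -16)
Y(T) = T²
(q(Y(P)) + z)² = (11/((-16)²) + 189)² = (11/256 + 189)² = (48395/256)² = 2342076025/65536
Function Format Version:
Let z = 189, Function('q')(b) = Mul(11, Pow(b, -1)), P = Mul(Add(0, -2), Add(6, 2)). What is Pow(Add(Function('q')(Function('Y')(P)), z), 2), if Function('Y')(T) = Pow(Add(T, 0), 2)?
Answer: Rational(2342076025, 65536) ≈ 35737.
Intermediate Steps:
P = -16 (P = Mul(-2, 8) = -16)
Function('Y')(T) = Pow(T, 2)
Pow(Add(Function('q')(Function('Y')(P)), z), 2) = Pow(Add(Mul(11, Pow(Pow(-16, 2), -1)), 189), 2) = Pow(Add(Mul(11, Pow(256, -1)), 189), 2) = Pow(Add(Mul(11, Rational(1, 256)), 189), 2) = Pow(Add(Rational(11, 256), 189), 2) = Pow(Rational(48395, 256), 2) = Rational(2342076025, 65536)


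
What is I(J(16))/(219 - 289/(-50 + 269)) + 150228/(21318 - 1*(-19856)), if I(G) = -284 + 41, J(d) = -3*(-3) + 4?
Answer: 2485256229/981423464 ≈ 2.5323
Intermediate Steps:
J(d) = 13 (J(d) = 9 + 4 = 13)
I(G) = -243
I(J(16))/(219 - 289/(-50 + 269)) + 150228/(21318 - 1*(-19856)) = -243/(219 - 289/(-50 + 269)) + 150228/(21318 - 1*(-19856)) = -243/(219 - 289/219) + 150228/(21318 + 19856) = -243/(219 + (1/219)*(-289)) + 150228/41174 = -243/(219 - 289/219) + 150228*(1/41174) = -243/47672/219 + 75114/20587 = -243*219/47672 + 75114/20587 = -53217/47672 + 75114/20587 = 2485256229/981423464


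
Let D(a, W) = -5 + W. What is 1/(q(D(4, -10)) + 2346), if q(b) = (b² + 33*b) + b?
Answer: 1/2061 ≈ 0.00048520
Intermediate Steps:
q(b) = b² + 34*b
1/(q(D(4, -10)) + 2346) = 1/((-5 - 10)*(34 + (-5 - 10)) + 2346) = 1/(-15*(34 - 15) + 2346) = 1/(-15*19 + 2346) = 1/(-285 + 2346) = 1/2061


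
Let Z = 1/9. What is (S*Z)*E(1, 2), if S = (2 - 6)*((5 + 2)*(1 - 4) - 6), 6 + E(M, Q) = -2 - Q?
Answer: -120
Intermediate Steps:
E(M, Q) = -8 - Q (E(M, Q) = -6 + (-2 - Q) = -8 - Q)
S = 108 (S = -4*(7*(-3) - 6) = -4*(-21 - 6) = -4*(-27) = 108)
Z = ⅑ ≈ 0.11111
(S*Z)*E(1, 2) = (108*(⅑))*(-8 - 1*2) = 12*(-8 - 2) = 12*(-10) = -120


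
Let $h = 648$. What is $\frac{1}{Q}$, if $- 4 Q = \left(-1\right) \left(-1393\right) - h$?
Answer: $- \frac{4}{745} \approx -0.0053691$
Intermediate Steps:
$Q = - \frac{745}{4}$ ($Q = - \frac{\left(-1\right) \left(-1393\right) - 648}{4} = - \frac{1393 - 648}{4} = \left(- \frac{1}{4}\right) 745 = - \frac{745}{4} \approx -186.25$)
$\frac{1}{Q} = \frac{1}{- \frac{745}{4}} = - \frac{4}{745}$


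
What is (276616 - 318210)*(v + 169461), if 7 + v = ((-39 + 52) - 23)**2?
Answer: -7052429076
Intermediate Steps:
v = 93 (v = -7 + ((-39 + 52) - 23)**2 = -7 + (13 - 23)**2 = -7 + (-10)**2 = -7 + 100 = 93)
(276616 - 318210)*(v + 169461) = (276616 - 318210)*(93 + 169461) = -41594*169554 = -7052429076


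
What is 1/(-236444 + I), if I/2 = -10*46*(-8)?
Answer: -1/229084 ≈ -4.3652e-6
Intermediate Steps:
I = 7360 (I = 2*(-10*46*(-8)) = 2*(-460*(-8)) = 2*3680 = 7360)
1/(-236444 + I) = 1/(-236444 + 7360) = 1/(-229084) = -1/229084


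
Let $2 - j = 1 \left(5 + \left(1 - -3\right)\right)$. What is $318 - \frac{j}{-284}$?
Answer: $\frac{90305}{284} \approx 317.98$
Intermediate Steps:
$j = -7$ ($j = 2 - 1 \left(5 + \left(1 - -3\right)\right) = 2 - 1 \left(5 + \left(1 + 3\right)\right) = 2 - 1 \left(5 + 4\right) = 2 - 1 \cdot 9 = 2 - 9 = -7$)
$318 - \frac{j}{-284} = 318 - - \frac{7}{-284} = 318 - \left(-7\right) \left(- \frac{1}{284}\right) = 318 - \frac{7}{284} = \frac{90305}{284}$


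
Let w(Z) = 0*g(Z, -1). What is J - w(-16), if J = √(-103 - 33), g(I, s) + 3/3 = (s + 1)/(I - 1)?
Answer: 2*I*√34 ≈ 11.662*I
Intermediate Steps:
g(I, s) = -1 + (1 + s)/(-1 + I) (g(I, s) = -1 + (s + 1)/(I - 1) = -1 + (1 + s)/(-1 + I))
w(Z) = 0 (w(Z) = 0*((2 - 1 - Z)/(-1 + Z)) = 0*((1 - Z)/(-1 + Z)) = 0)
J = 2*I*√34 (J = √(-136) = 2*I*√34 ≈ 11.662*I)
J - w(-16) = 2*I*√34 - 1*0 = 2*I*√34 + 0 = 2*I*√34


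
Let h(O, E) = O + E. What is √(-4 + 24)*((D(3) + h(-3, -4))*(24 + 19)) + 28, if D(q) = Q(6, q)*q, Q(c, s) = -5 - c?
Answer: 28 - 3440*√5 ≈ -7664.1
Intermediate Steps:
h(O, E) = E + O
D(q) = -11*q (D(q) = (-5 - 1*6)*q = (-5 - 6)*q = -11*q)
√(-4 + 24)*((D(3) + h(-3, -4))*(24 + 19)) + 28 = √(-4 + 24)*((-11*3 + (-4 - 3))*(24 + 19)) + 28 = √20*((-33 - 7)*43) + 28 = (2*√5)*(-40*43) + 28 = (2*√5)*(-1720) + 28 = -3440*√5 + 28 = 28 - 3440*√5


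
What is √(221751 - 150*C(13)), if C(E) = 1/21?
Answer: √10865449/7 ≈ 470.90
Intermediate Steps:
C(E) = 1/21
√(221751 - 150*C(13)) = √(221751 - 150*1/21) = √(221751 - 50/7) = √(1552207/7) = √10865449/7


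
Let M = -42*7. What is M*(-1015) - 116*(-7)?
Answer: 299222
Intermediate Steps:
M = -294
M*(-1015) - 116*(-7) = -294*(-1015) - 116*(-7) = 298410 + 812 = 299222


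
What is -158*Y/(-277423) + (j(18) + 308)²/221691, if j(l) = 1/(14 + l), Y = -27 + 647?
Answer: 49192598011567/62978234668032 ≈ 0.78111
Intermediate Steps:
Y = 620
-158*Y/(-277423) + (j(18) + 308)²/221691 = -158*620/(-277423) + (1/(14 + 18) + 308)²/221691 = -97960*(-1/277423) + (1/32 + 308)²*(1/221691) = 97960/277423 + (1/32 + 308)²*(1/221691) = 97960/277423 + (9857/32)²*(1/221691) = 97960/277423 + (97160449/1024)*(1/221691) = 97960/277423 + 97160449/227011584 = 49192598011567/62978234668032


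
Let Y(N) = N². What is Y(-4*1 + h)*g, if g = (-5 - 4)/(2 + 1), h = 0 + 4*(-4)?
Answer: -1200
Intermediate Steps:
h = -16 (h = 0 - 16 = -16)
g = -3 (g = -9/3 = -9*⅓ = -3)
Y(-4*1 + h)*g = (-4*1 - 16)²*(-3) = (-4 - 16)²*(-3) = (-20)²*(-3) = 400*(-3) = -1200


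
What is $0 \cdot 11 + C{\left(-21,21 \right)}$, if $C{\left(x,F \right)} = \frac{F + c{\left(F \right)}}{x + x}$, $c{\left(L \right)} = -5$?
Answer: $- \frac{8}{21} \approx -0.38095$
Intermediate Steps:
$C{\left(x,F \right)} = \frac{-5 + F}{2 x}$ ($C{\left(x,F \right)} = \frac{F - 5}{x + x} = \frac{-5 + F}{2 x}$)
$0 \cdot 11 + C{\left(-21,21 \right)} = 0 \cdot 11 + \frac{-5 + 21}{2 \left(-21\right)} = 0 + \frac{1}{2} \left(- \frac{1}{21}\right) 16 = 0 - \frac{8}{21} = - \frac{8}{21}$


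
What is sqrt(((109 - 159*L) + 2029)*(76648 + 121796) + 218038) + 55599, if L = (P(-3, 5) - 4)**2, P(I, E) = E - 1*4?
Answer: 55599 + sqrt(140517946) ≈ 67453.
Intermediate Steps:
P(I, E) = -4 + E (P(I, E) = E - 4 = -4 + E)
L = 9 (L = ((-4 + 5) - 4)**2 = (1 - 4)**2 = (-3)**2 = 9)
sqrt(((109 - 159*L) + 2029)*(76648 + 121796) + 218038) + 55599 = sqrt(((109 - 159*9) + 2029)*(76648 + 121796) + 218038) + 55599 = sqrt(((109 - 1431) + 2029)*198444 + 218038) + 55599 = sqrt((-1322 + 2029)*198444 + 218038) + 55599 = sqrt(707*198444 + 218038) + 55599 = sqrt(140299908 + 218038) + 55599 = sqrt(140517946) + 55599 = 55599 + sqrt(140517946)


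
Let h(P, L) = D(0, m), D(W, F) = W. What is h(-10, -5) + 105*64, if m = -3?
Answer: 6720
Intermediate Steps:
h(P, L) = 0
h(-10, -5) + 105*64 = 0 + 105*64 = 0 + 6720 = 6720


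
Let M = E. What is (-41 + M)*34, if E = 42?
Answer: 34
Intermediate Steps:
M = 42
(-41 + M)*34 = (-41 + 42)*34 = 1*34 = 34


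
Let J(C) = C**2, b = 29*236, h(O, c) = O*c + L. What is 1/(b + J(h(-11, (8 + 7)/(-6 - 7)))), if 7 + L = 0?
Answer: 169/1162112 ≈ 0.00014542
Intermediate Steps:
L = -7 (L = -7 + 0 = -7)
h(O, c) = -7 + O*c (h(O, c) = O*c - 7 = -7 + O*c)
b = 6844
1/(b + J(h(-11, (8 + 7)/(-6 - 7)))) = 1/(6844 + (-7 - 11*(8 + 7)/(-6 - 7))**2) = 1/(6844 + (-7 - 165/(-13))**2) = 1/(6844 + (-7 - 165*(-1)/13)**2) = 1/(6844 + (-7 - 11*(-15/13))**2) = 1/(6844 + (-7 + 165/13)**2) = 1/(6844 + (74/13)**2) = 1/(6844 + 5476/169) = 1/(1162112/169) = 169/1162112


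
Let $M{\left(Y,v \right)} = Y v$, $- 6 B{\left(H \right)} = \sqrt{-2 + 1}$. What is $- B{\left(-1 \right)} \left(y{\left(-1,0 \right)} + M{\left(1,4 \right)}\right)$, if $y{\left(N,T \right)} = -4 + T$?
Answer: $0$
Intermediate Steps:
$B{\left(H \right)} = - \frac{i}{6}$ ($B{\left(H \right)} = - \frac{\sqrt{-2 + 1}}{6} = - \frac{\sqrt{-1}}{6} = - \frac{i}{6}$)
$- B{\left(-1 \right)} \left(y{\left(-1,0 \right)} + M{\left(1,4 \right)}\right) = - - \frac{i}{6} \left(\left(-4 + 0\right) + 1 \cdot 4\right) = - - \frac{i}{6} \left(-4 + 4\right) = - - \frac{i}{6} \cdot 0 = \left(-1\right) 0 = 0$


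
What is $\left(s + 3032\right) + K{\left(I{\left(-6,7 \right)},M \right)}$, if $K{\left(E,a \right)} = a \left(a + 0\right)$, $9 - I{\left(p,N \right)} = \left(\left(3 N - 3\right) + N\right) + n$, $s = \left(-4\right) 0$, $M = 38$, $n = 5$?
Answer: $4476$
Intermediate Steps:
$s = 0$
$I{\left(p,N \right)} = 7 - 4 N$ ($I{\left(p,N \right)} = 9 - \left(\left(\left(3 N - 3\right) + N\right) + 5\right) = 9 - \left(\left(\left(-3 + 3 N\right) + N\right) + 5\right) = 9 - \left(\left(-3 + 4 N\right) + 5\right) = 9 - \left(2 + 4 N\right) = 7 - 4 N$)
$K{\left(E,a \right)} = a^{2}$ ($K{\left(E,a \right)} = a a = a^{2}$)
$\left(s + 3032\right) + K{\left(I{\left(-6,7 \right)},M \right)} = \left(0 + 3032\right) + 38^{2} = 3032 + 1444 = 4476$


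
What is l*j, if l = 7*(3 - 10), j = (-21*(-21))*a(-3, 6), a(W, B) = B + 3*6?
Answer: -518616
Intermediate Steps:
a(W, B) = 18 + B (a(W, B) = B + 18 = 18 + B)
j = 10584 (j = (-21*(-21))*(18 + 6) = 441*24 = 10584)
l = -49 (l = 7*(-7) = -49)
l*j = -49*10584 = -518616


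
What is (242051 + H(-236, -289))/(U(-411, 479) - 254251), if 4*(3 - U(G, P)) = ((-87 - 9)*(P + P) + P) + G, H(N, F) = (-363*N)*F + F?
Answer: 24516290/231273 ≈ 106.01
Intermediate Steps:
H(N, F) = F - 363*F*N (H(N, F) = -363*F*N + F = F - 363*F*N)
U(G, P) = 3 - G/4 + 191*P/4 (U(G, P) = 3 - (((-87 - 9)*(P + P) + P) + G)/4 = 3 - ((-192*P + P) + G)/4 = 3 - (-191*P + G)/4 = 3 - (G - 191*P)/4 = 3 + (-G/4 + 191*P/4) = 3 - G/4 + 191*P/4)
(242051 + H(-236, -289))/(U(-411, 479) - 254251) = (242051 - 289*(1 - 363*(-236)))/((3 - ¼*(-411) + (191/4)*479) - 254251) = (242051 - 289*(1 + 85668))/((3 + 411/4 + 91489/4) - 254251) = (242051 - 289*85669)/(22978 - 254251) = (242051 - 24758341)/(-231273) = -24516290*(-1/231273) = 24516290/231273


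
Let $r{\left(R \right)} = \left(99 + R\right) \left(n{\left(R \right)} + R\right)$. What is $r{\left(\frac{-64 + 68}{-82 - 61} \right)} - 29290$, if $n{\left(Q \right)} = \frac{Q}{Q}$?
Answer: $- \frac{596983943}{20449} \approx -29194.0$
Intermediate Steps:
$n{\left(Q \right)} = 1$
$r{\left(R \right)} = \left(1 + R\right) \left(99 + R\right)$ ($r{\left(R \right)} = \left(99 + R\right) \left(1 + R\right) = \left(1 + R\right) \left(99 + R\right)$)
$r{\left(\frac{-64 + 68}{-82 - 61} \right)} - 29290 = \left(99 + \left(\frac{-64 + 68}{-82 - 61}\right)^{2} + 100 \frac{-64 + 68}{-82 - 61}\right) - 29290 = \left(99 + \left(\frac{4}{-143}\right)^{2} + 100 \frac{4}{-143}\right) - 29290 = \left(99 + \left(4 \left(- \frac{1}{143}\right)\right)^{2} + 100 \cdot 4 \left(- \frac{1}{143}\right)\right) - 29290 = \left(99 + \left(- \frac{4}{143}\right)^{2} + 100 \left(- \frac{4}{143}\right)\right) - 29290 = \left(99 + \frac{16}{20449} - \frac{400}{143}\right) - 29290 = \frac{1967267}{20449} - 29290 = - \frac{596983943}{20449}$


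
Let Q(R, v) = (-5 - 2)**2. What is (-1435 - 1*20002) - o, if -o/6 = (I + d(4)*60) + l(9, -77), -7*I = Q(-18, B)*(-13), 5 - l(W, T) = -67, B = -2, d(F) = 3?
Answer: -19379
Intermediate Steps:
l(W, T) = 72 (l(W, T) = 5 - 1*(-67) = 5 + 67 = 72)
Q(R, v) = 49 (Q(R, v) = (-7)**2 = 49)
I = 91 (I = -7*(-13) = -1/7*(-637) = 91)
o = -2058 (o = -6*((91 + 3*60) + 72) = -6*((91 + 180) + 72) = -6*(271 + 72) = -6*343 = -2058)
(-1435 - 1*20002) - o = (-1435 - 1*20002) - 1*(-2058) = (-1435 - 20002) + 2058 = -21437 + 2058 = -19379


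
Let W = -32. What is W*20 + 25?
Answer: -615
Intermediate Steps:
W*20 + 25 = -32*20 + 25 = -640 + 25 = -615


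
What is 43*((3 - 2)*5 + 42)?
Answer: 2021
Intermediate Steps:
43*((3 - 2)*5 + 42) = 43*(1*5 + 42) = 43*(5 + 42) = 43*47 = 2021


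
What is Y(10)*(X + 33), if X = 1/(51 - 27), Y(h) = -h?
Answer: -3965/12 ≈ -330.42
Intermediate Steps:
X = 1/24 ≈ 0.041667
Y(10)*(X + 33) = (-1*10)*(1/24 + 33) = -10*793/24 = -3965/12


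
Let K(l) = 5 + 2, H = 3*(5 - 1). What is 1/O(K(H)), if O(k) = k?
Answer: ⅐ ≈ 0.14286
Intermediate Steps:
H = 12 (H = 3*4 = 12)
K(l) = 7
1/O(K(H)) = 1/7 = ⅐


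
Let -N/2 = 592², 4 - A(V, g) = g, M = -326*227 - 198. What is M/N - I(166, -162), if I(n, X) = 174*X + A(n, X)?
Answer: 2455184827/87616 ≈ 28022.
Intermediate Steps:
M = -74200 (M = -74002 - 198 = -74200)
A(V, g) = 4 - g
I(n, X) = 4 + 173*X (I(n, X) = 174*X + (4 - X) = 4 + 173*X)
N = -700928 (N = -2*592² = -2*350464 = -700928)
M/N - I(166, -162) = -74200/(-700928) - (4 + 173*(-162)) = -74200*(-1/700928) - (4 - 28026) = 9275/87616 - 1*(-28022) = 9275/87616 + 28022 = 2455184827/87616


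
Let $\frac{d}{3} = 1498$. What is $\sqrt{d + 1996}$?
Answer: $\sqrt{6490} \approx 80.561$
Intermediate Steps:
$d = 4494$ ($d = 3 \cdot 1498 = 4494$)
$\sqrt{d + 1996} = \sqrt{4494 + 1996} = \sqrt{6490}$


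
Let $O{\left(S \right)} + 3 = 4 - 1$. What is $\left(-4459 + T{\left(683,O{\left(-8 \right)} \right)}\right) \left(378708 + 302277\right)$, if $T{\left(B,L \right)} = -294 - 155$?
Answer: $-3342274380$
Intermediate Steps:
$O{\left(S \right)} = 0$ ($O{\left(S \right)} = -3 + \left(4 - 1\right) = -3 + 3 = 0$)
$T{\left(B,L \right)} = -449$
$\left(-4459 + T{\left(683,O{\left(-8 \right)} \right)}\right) \left(378708 + 302277\right) = \left(-4459 - 449\right) \left(378708 + 302277\right) = \left(-4908\right) 680985 = -3342274380$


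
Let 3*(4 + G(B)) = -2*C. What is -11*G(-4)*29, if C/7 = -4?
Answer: -14036/3 ≈ -4678.7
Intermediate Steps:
C = -28 (C = 7*(-4) = -28)
G(B) = 44/3 (G(B) = -4 + (-2*(-28))/3 = -4 + (⅓)*56 = -4 + 56/3 = 44/3)
-11*G(-4)*29 = -11*44/3*29 = -484/3*29 = -14036/3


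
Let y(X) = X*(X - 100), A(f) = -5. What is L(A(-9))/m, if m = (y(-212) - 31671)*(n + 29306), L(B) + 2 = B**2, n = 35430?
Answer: 23/2231644128 ≈ 1.0306e-8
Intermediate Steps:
y(X) = X*(-100 + X)
L(B) = -2 + B**2
m = 2231644128 (m = (-212*(-100 - 212) - 31671)*(35430 + 29306) = (-212*(-312) - 31671)*64736 = (66144 - 31671)*64736 = 34473*64736 = 2231644128)
L(A(-9))/m = (-2 + (-5)**2)/2231644128 = (-2 + 25)*(1/2231644128) = 23*(1/2231644128) = 23/2231644128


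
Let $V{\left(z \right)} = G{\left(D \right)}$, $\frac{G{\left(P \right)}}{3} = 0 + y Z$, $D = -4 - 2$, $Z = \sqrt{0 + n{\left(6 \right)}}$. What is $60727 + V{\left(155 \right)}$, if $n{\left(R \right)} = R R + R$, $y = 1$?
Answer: $60727 + 3 \sqrt{42} \approx 60746.0$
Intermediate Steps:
$n{\left(R \right)} = R + R^{2}$ ($n{\left(R \right)} = R^{2} + R = R + R^{2}$)
$Z = \sqrt{42}$ ($Z = \sqrt{0 + 6 \left(1 + 6\right)} = \sqrt{0 + 6 \cdot 7} = \sqrt{0 + 42} = \sqrt{42} \approx 6.4807$)
$D = -6$ ($D = -4 - 2 = -6$)
$G{\left(P \right)} = 3 \sqrt{42}$ ($G{\left(P \right)} = 3 \left(0 + 1 \sqrt{42}\right) = 3 \left(0 + \sqrt{42}\right) = 3 \sqrt{42}$)
$V{\left(z \right)} = 3 \sqrt{42}$
$60727 + V{\left(155 \right)} = 60727 + 3 \sqrt{42}$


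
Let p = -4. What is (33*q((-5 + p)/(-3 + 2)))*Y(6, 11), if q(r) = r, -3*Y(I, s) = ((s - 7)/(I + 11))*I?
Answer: -2376/17 ≈ -139.76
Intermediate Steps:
Y(I, s) = -I*(-7 + s)/(3*(11 + I)) (Y(I, s) = -(s - 7)/(I + 11)*I/3 = -(-7 + s)/(11 + I)*I/3 = -I*(-7 + s)/(3*(11 + I)))
(33*q((-5 + p)/(-3 + 2)))*Y(6, 11) = (33*((-5 - 4)/(-3 + 2)))*((⅓)*6*(7 - 1*11)/(11 + 6)) = (33*(-9/(-1)))*((⅓)*6*(7 - 11)/17) = (33*(-9*(-1)))*((⅓)*6*(1/17)*(-4)) = (33*9)*(-8/17) = 297*(-8/17) = -2376/17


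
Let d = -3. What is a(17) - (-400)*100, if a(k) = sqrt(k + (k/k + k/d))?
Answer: 40000 + sqrt(111)/3 ≈ 40004.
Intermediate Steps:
a(k) = sqrt(1 + 2*k/3) (a(k) = sqrt(k + (k/k + k/(-3))) = sqrt(k + (1 + k*(-1/3))) = sqrt(k + (1 - k/3)) = sqrt(1 + 2*k/3))
a(17) - (-400)*100 = sqrt(9 + 6*17)/3 - (-400)*100 = sqrt(9 + 102)/3 - 400*(-100) = sqrt(111)/3 + 40000 = 40000 + sqrt(111)/3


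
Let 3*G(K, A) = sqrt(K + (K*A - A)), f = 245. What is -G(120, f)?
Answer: -5*sqrt(1171)/3 ≈ -57.033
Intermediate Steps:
G(K, A) = sqrt(K - A + A*K)/3 (G(K, A) = sqrt(K + (K*A - A))/3 = sqrt(K + (A*K - A))/3 = sqrt(K + (-A + A*K))/3 = sqrt(K - A + A*K)/3)
-G(120, f) = -sqrt(120 - 1*245 + 245*120)/3 = -sqrt(120 - 245 + 29400)/3 = -sqrt(29275)/3 = -5*sqrt(1171)/3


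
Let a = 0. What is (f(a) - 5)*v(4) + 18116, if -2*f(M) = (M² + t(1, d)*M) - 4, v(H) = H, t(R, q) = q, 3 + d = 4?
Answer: 18104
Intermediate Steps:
d = 1 (d = -3 + 4 = 1)
f(M) = 2 - M/2 - M²/2 (f(M) = -((M² + 1*M) - 4)/2 = -((M² + M) - 4)/2 = -((M + M²) - 4)/2 = -(-4 + M + M²)/2 = 2 - M/2 - M²/2)
(f(a) - 5)*v(4) + 18116 = ((2 - ½*0 - ½*0²) - 5)*4 + 18116 = ((2 + 0 - ½*0) - 5)*4 + 18116 = ((2 + 0 + 0) - 5)*4 + 18116 = (2 - 5)*4 + 18116 = -3*4 + 18116 = -12 + 18116 = 18104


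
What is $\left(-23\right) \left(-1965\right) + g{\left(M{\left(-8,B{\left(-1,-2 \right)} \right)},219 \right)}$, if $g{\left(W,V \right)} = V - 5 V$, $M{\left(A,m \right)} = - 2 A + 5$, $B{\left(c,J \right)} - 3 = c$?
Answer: $44319$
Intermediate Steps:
$B{\left(c,J \right)} = 3 + c$
$M{\left(A,m \right)} = 5 - 2 A$
$g{\left(W,V \right)} = - 4 V$
$\left(-23\right) \left(-1965\right) + g{\left(M{\left(-8,B{\left(-1,-2 \right)} \right)},219 \right)} = \left(-23\right) \left(-1965\right) - 876 = 45195 - 876 = 44319$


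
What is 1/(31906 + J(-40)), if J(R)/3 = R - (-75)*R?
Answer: 1/22786 ≈ 4.3887e-5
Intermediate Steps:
J(R) = 228*R (J(R) = 3*(R - (-75)*R) = 3*(R + 75*R) = 3*(76*R) = 228*R)
1/(31906 + J(-40)) = 1/(31906 + 228*(-40)) = 1/(31906 - 9120) = 1/22786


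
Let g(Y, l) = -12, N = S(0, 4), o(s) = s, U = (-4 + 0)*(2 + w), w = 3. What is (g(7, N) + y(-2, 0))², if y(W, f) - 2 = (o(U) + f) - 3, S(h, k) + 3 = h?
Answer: 1089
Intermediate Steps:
U = -20 (U = (-4 + 0)*(2 + 3) = -4*5 = -20)
S(h, k) = -3 + h
N = -3 (N = -3 + 0 = -3)
y(W, f) = -21 + f (y(W, f) = 2 + ((-20 + f) - 3) = 2 + (-23 + f) = -21 + f)
(g(7, N) + y(-2, 0))² = (-12 + (-21 + 0))² = (-12 - 21)² = (-33)² = 1089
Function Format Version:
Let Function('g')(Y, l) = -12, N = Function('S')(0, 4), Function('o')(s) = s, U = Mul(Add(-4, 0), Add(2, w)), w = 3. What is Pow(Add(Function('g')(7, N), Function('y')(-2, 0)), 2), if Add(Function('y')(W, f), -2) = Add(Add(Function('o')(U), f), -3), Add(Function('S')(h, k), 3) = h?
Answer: 1089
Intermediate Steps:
U = -20 (U = Mul(Add(-4, 0), Add(2, 3)) = Mul(-4, 5) = -20)
Function('S')(h, k) = Add(-3, h)
N = -3 (N = Add(-3, 0) = -3)
Function('y')(W, f) = Add(-21, f) (Function('y')(W, f) = Add(2, Add(Add(-20, f), -3)) = Add(2, Add(-23, f)) = Add(-21, f))
Pow(Add(Function('g')(7, N), Function('y')(-2, 0)), 2) = Pow(Add(-12, Add(-21, 0)), 2) = Pow(Add(-12, -21), 2) = Pow(-33, 2) = 1089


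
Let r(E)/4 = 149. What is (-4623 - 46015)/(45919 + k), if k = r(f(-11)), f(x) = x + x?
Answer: -7234/6645 ≈ -1.0886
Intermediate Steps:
f(x) = 2*x
r(E) = 596 (r(E) = 4*149 = 596)
k = 596
(-4623 - 46015)/(45919 + k) = (-4623 - 46015)/(45919 + 596) = -50638/46515 = -50638*1/46515 = -7234/6645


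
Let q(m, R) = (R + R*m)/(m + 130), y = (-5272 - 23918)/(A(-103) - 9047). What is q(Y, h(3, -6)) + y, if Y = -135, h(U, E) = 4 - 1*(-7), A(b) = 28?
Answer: 13439956/45095 ≈ 298.04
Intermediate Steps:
h(U, E) = 11 (h(U, E) = 4 + 7 = 11)
y = 29190/9019 (y = (-5272 - 23918)/(28 - 9047) = -29190/(-9019) = -29190*(-1/9019) = 29190/9019 ≈ 3.2365)
q(m, R) = (R + R*m)/(130 + m)
q(Y, h(3, -6)) + y = 11*(1 - 135)/(130 - 135) + 29190/9019 = 11*(-134)/(-5) + 29190/9019 = 11*(-⅕)*(-134) + 29190/9019 = 1474/5 + 29190/9019 = 13439956/45095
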